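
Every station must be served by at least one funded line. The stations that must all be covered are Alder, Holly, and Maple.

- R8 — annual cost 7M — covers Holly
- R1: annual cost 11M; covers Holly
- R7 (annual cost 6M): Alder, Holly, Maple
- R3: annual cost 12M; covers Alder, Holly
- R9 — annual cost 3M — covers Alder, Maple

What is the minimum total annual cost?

6

The greedy cost-per-new-station heuristic would pick R9 and R7 for 9, but a cheaper cover exists.
R7 alone covers Alder, Holly, Maple — every station.
Total annual cost: 6.
No cover costs less than 6.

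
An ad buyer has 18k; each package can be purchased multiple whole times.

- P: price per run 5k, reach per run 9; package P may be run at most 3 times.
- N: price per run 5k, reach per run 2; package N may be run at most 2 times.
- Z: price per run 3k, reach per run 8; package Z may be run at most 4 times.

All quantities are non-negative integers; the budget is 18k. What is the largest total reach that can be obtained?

41

Z has the best ratio (8/3); taking only Z gives at most 4×8 = 32 (stopped by the supply cap of 4).
Mixing does better — 1×P and 4×Z: price 17 ≤ 18, reach 1·9 + 4·8 = 41.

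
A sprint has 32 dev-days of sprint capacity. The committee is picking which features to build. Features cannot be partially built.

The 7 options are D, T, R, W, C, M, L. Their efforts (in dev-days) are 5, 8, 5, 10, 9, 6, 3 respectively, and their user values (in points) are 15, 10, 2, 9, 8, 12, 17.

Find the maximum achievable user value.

Take D, T, W, M, and L: effort 5 + 8 + 10 + 6 + 3 = 32 ≤ 32, user value 15 + 10 + 9 + 12 + 17 = 63.
No other feasible combination does better.

63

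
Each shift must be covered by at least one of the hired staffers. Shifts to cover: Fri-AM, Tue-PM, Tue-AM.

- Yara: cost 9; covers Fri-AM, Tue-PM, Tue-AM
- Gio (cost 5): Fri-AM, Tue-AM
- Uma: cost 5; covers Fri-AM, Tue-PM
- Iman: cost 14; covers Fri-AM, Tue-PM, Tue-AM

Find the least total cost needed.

This is an integer covering problem.
The greedy cost-per-new-shift heuristic would pick Gio and Uma for 10, but a cheaper cover exists.
Yara alone covers Fri-AM, Tue-PM, Tue-AM — every shift.
Total cost: 9.
No cover costs less than 9.

9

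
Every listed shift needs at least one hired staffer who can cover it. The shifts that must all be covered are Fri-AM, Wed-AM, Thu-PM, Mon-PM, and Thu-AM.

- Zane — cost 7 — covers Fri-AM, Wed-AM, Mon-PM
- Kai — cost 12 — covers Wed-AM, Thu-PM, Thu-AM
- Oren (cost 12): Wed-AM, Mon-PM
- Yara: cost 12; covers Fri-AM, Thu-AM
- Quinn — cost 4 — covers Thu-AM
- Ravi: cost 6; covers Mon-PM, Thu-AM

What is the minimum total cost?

This is a weighted set-cover instance.
The greedy cost-per-new-shift heuristic would pick Zane, Quinn, and Kai for 23, but a cheaper cover exists.
Choose Zane and Kai: together they cover Fri-AM, Wed-AM, Thu-PM, Mon-PM, Thu-AM — every shift.
Total cost: 7 + 12 = 19.
No cover costs less than 19.

19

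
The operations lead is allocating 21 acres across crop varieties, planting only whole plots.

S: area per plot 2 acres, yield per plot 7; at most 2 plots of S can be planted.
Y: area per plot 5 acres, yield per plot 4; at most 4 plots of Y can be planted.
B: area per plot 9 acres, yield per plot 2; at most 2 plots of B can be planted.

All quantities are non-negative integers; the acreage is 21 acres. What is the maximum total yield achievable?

S has the best ratio (7/2); taking only S gives at most 2×7 = 14 (stopped by the supply cap of 2).
Mixing does better — 2×S and 3×Y: area 19 ≤ 21, yield 2·7 + 3·4 = 26.

26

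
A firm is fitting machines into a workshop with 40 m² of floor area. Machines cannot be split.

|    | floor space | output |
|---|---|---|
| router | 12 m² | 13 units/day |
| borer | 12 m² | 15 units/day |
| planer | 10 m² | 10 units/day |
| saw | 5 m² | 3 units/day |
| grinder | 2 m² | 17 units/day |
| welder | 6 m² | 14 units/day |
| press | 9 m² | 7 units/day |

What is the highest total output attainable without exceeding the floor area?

63

borer + planer + grinder + welder + press: floor space 12 + 10 + 2 + 6 + 9 = 39 ≤ 40, output 15 + 10 + 17 + 14 + 7 = 63.
router + planer + grinder + welder + press: floor space 12 + 10 + 2 + 6 + 9 = 39 ≤ 40, output 13 + 10 + 17 + 14 + 7 = 61.
router + borer + saw + grinder + welder: floor space 12 + 12 + 5 + 2 + 6 = 37 ≤ 40, output 13 + 15 + 3 + 17 + 14 = 62.
Best is borer, planer, grinder, welder, and press with total output 63.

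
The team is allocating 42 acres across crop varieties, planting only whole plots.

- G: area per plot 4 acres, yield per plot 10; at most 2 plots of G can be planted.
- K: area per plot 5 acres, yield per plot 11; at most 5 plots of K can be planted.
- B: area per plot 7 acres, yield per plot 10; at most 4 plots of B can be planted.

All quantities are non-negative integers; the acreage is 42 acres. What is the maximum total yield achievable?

85

2×G, 4×K, and 2×B: area 42 ≤ 42, yield 2·10 + 4·11 + 2·10 = 84.
2×G, 5×K, and 1×B: area 40 ≤ 42, yield 2·10 + 5·11 + 1·10 = 85.
Best is 85.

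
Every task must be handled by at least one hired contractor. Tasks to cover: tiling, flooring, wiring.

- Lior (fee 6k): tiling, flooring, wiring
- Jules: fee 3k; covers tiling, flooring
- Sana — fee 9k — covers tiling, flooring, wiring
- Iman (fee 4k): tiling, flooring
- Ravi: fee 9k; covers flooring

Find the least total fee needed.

6

The greedy cost-per-new-task heuristic would pick Jules and Lior for 9, but a cheaper cover exists.
Lior alone covers tiling, flooring, wiring — every task.
Total fee: 6.
No cover costs less than 6.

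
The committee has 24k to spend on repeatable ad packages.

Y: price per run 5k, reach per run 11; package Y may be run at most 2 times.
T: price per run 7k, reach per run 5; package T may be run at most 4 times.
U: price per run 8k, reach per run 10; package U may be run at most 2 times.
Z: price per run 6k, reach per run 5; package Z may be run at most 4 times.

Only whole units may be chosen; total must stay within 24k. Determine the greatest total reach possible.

2×Y and 2×Z: price 22 ≤ 24, reach 2·11 + 2·5 = 32.
2×Y, 1×U, and 1×Z: price 24 ≤ 24, reach 2·11 + 1·10 + 1·5 = 37.
Best is 37.

37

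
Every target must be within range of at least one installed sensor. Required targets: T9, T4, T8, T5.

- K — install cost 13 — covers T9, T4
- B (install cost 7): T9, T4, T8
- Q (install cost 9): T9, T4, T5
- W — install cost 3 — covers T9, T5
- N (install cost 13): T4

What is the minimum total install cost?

Choose B and W: together they cover T9, T4, T8, T5 — every target.
Total install cost: 7 + 3 = 10.
No cover costs less than 10.

10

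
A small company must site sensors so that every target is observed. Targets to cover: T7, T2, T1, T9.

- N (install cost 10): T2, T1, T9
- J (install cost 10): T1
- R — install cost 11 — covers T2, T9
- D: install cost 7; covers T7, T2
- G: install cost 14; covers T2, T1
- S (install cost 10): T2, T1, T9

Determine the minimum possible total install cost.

17

Choose N and D: together they cover T7, T2, T1, T9 — every target.
Total install cost: 10 + 7 = 17.
No cover costs less than 17.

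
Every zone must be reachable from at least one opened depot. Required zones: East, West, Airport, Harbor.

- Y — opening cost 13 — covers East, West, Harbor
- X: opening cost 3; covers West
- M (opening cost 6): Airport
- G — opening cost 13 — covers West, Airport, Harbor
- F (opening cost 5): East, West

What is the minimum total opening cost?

18

The greedy cost-per-new-zone heuristic would pick F, M, and Y for 24, but a cheaper cover exists.
Choose G and F: together they cover East, West, Airport, Harbor — every zone.
Total opening cost: 13 + 5 = 18.
No cover costs less than 18.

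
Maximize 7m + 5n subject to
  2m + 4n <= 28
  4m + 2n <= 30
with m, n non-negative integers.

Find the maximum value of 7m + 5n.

57

The continuous relaxation peaks at (5.33, 4.33) with value 59.00; rounding to a feasible lattice point costs some objective.
(m,n)=(6,3): 2·6+4·3=24≤28, 4·6+2·3=30≤30, objective 57.
(m,n)=(5,4): 2·5+4·4=26≤28, 4·5+2·4=28≤30, objective 55.
No feasible integer point exceeds 57.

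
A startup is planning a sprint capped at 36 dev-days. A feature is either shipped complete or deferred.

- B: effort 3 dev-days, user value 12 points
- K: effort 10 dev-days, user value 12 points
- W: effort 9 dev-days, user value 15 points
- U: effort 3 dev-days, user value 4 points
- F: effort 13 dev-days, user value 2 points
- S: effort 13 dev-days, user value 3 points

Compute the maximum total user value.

43

B + K + W + F: effort 3 + 10 + 9 + 13 = 35 ≤ 36, user value 12 + 12 + 15 + 2 = 41.
B + K + W + S: effort 3 + 10 + 9 + 13 = 35 ≤ 36, user value 12 + 12 + 15 + 3 = 42.
B + K + W + U: effort 3 + 10 + 9 + 3 = 25 ≤ 36, user value 12 + 12 + 15 + 4 = 43.
Best is B, K, W, and U with total user value 43.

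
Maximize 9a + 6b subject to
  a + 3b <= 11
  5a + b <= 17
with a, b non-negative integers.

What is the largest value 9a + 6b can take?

39

Relaxing integrality, the LP optimum is 42.00 at (a,b) = (2.86, 2.71), which is not an integer point.
(a,b)=(3,2): 1·3+3·2=9≤11, 5·3+1·2=17≤17, objective 39.
(a,b)=(2,3): 1·2+3·3=11≤11, 5·2+1·3=13≤17, objective 36.
The best lattice point is (3,2), giving 39.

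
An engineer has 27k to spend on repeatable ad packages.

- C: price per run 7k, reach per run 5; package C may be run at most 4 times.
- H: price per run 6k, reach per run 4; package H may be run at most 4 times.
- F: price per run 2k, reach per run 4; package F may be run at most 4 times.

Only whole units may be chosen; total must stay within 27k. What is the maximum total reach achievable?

1×C, 2×H, and 4×F: price 27 ≤ 27, reach 1·5 + 2·4 + 4·4 = 29.
3×H and 4×F: price 26 ≤ 27, reach 3·4 + 4·4 = 28.
Best is 29.

29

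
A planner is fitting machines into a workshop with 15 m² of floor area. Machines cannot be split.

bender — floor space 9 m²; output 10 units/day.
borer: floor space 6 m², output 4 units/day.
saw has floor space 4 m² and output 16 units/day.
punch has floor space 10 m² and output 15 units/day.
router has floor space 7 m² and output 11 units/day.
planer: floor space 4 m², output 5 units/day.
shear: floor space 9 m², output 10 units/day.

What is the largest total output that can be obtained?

32

Treat it as a binary knapsack problem.
Allowing fractional choices, the relaxed optimum would be about 33.0, but machines are indivisible.
saw + router: floor space 4 + 7 = 11 ≤ 15, output 16 + 11 = 27.
saw + punch: floor space 4 + 10 = 14 ≤ 15, output 16 + 15 = 31.
saw + router + planer: floor space 4 + 7 + 4 = 15 ≤ 15, output 16 + 11 + 5 = 32.
Best is saw, router, and planer with total output 32.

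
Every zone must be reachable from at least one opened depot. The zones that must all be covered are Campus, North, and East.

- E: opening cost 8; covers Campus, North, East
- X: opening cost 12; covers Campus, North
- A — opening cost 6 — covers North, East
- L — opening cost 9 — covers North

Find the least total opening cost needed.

8

E alone covers Campus, North, East — every zone.
Total opening cost: 8.
No cover costs less than 8.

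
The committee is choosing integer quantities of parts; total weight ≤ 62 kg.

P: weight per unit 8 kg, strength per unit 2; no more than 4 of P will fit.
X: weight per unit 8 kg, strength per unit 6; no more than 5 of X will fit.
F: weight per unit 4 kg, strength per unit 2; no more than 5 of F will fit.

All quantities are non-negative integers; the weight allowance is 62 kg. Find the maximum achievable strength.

40

This is a bounded integer knapsack.
Take 5×X and 5×F: weight 60 ≤ 62, strength 5·6 + 5·2 = 40.
X has the best ratio (6/8) and is taken to its limit of 5; remaining capacity is filled optimally with the others.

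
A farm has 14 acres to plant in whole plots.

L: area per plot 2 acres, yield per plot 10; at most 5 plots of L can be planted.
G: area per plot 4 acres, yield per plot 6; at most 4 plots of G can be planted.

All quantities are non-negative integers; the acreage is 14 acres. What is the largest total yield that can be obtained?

56

This is a bounded integer knapsack.
L has the best ratio (10/2); taking only L gives at most 5×10 = 50 (stopped by the supply cap of 5).
Mixing does better — 5×L and 1×G: area 14 ≤ 14, yield 5·10 + 1·6 = 56.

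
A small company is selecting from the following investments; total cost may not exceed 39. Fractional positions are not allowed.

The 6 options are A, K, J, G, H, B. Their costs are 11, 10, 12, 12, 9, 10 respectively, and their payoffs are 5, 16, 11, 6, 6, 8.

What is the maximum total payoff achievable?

35

Allowing fractional choices, the relaxed optimum would be about 39.7, but investments are indivisible.
K + J + G: cost 10 + 12 + 12 = 34 ≤ 39, payoff 16 + 11 + 6 = 33.
K + J + H: cost 10 + 12 + 9 = 31 ≤ 39, payoff 16 + 11 + 6 = 33.
K + J + B: cost 10 + 12 + 10 = 32 ≤ 39, payoff 16 + 11 + 8 = 35.
Best is K, J, and B with total payoff 35.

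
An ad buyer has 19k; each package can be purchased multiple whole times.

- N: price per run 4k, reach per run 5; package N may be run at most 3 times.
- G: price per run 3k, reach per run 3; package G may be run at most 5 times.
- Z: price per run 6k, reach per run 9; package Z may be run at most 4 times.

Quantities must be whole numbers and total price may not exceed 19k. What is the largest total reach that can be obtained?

Take 3×Z: price 18 ≤ 19, reach 3·9 = 27.
No other integer combination yields more.

27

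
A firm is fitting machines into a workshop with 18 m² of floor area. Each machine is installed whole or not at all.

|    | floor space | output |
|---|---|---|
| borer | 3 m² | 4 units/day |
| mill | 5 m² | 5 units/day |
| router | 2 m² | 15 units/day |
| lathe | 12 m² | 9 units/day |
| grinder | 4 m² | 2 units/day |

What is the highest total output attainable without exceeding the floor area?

28

Take borer, router, and lathe: floor space 3 + 2 + 12 = 17 ≤ 18, output 4 + 15 + 9 = 28.
No other feasible combination does better.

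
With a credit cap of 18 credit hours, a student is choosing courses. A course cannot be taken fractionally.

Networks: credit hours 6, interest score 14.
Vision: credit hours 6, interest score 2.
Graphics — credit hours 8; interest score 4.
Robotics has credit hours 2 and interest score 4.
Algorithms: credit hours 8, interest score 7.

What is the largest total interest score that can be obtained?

25

Take Networks, Robotics, and Algorithms: credit hours 6 + 2 + 8 = 16 ≤ 18, interest score 14 + 4 + 7 = 25.
No other feasible combination does better.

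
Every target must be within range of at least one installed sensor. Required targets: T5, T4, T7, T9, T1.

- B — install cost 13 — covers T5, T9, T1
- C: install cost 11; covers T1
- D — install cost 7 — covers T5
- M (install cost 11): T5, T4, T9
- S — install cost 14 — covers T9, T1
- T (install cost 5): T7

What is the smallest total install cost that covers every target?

27

Choose C, M, and T: together they cover T5, T4, T7, T9, T1 — every target.
Total install cost: 11 + 11 + 5 = 27.
No cover costs less than 27.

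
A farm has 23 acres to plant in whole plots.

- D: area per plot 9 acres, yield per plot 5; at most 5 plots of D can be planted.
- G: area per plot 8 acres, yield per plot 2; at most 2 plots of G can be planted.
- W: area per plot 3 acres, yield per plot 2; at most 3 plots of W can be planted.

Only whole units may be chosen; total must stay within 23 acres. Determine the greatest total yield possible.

Take 2×D and 1×W: area 21 ≤ 23, yield 2·5 + 1·2 = 12.
No other integer combination yields more.

12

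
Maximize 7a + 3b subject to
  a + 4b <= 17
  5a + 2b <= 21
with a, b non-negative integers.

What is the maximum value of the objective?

30

(a,b)=(3,3): 1·3+4·3=15≤17, 5·3+2·3=21≤21, objective 30.
(a,b)=(3,2): 1·3+4·2=11≤17, 5·3+2·2=19≤21, objective 27.
(a,b)=(2,3): 1·2+4·3=14≤17, 5·2+2·3=16≤21, objective 23.
The best lattice point is (3,3), giving 30.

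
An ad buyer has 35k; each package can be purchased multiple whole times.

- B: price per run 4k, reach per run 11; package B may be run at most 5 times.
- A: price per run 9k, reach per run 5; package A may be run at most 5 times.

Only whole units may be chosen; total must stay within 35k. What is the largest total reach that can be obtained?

60

This is a bounded integer knapsack.
B has the best ratio (11/4); taking only B gives at most 5×11 = 55 (stopped by the supply cap of 5).
Mixing does better — 5×B and 1×A: price 29 ≤ 35, reach 5·11 + 1·5 = 60.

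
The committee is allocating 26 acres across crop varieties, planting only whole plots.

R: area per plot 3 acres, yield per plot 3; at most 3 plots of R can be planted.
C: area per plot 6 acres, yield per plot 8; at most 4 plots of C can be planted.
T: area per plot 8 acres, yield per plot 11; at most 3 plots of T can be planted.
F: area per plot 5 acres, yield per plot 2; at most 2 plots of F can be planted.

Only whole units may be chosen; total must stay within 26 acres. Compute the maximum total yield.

35

3×C and 1×T: area 26 ≤ 26, yield 3·8 + 1·11 = 35.
3×T: area 24 ≤ 26, yield 3·11 = 33.
Best is 35.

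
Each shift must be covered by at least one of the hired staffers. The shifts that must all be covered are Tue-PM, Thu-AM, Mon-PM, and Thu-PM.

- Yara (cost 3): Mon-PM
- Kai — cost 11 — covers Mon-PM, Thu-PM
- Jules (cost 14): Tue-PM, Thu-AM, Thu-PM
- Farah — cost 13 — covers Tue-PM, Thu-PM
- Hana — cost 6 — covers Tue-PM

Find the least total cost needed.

Choose Yara and Jules: together they cover Tue-PM, Thu-AM, Mon-PM, Thu-PM — every shift.
Total cost: 3 + 14 = 17.
No cover costs less than 17.

17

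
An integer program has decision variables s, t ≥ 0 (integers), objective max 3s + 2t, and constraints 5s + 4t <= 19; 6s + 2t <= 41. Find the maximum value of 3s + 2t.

(s,t)=(3,1): 5·3+4·1=19≤19, 6·3+2·1=20≤41, objective 11.
(s,t)=(2,2): 5·2+4·2=18≤19, 6·2+2·2=16≤41, objective 10.
(s,t)=(3,0): 5·3+4·0=15≤19, 6·3+2·0=18≤41, objective 9.
(s,t)=(2,1): 5·2+4·1=14≤19, 6·2+2·1=14≤41, objective 8.
Maximum is 11 at (s,t)=(3,1).

11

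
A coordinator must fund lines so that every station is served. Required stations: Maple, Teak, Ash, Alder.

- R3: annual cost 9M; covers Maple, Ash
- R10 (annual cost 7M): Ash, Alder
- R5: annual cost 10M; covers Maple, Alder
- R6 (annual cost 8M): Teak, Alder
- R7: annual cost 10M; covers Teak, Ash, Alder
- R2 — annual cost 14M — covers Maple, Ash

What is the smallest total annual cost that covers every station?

17

The greedy cost-per-new-station heuristic would pick R7 and R3 for 19, but a cheaper cover exists.
Choose R3 and R6: together they cover Maple, Teak, Ash, Alder — every station.
Total annual cost: 9 + 8 = 17.
No cover costs less than 17.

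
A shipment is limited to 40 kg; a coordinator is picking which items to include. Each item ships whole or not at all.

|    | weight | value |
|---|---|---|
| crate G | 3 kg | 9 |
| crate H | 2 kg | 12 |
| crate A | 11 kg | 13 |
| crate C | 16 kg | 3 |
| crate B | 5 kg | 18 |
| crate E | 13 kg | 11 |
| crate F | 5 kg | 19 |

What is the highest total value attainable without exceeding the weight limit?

82

Allowing fractional choices, the relaxed optimum would be about 82.2, but items are indivisible.
crate H + crate A + crate B + crate E + crate F: weight 2 + 11 + 5 + 13 + 5 = 36 ≤ 40, value 12 + 13 + 18 + 11 + 19 = 73.
crate G + crate H + crate A + crate B + crate E + crate F: weight 3 + 2 + 11 + 5 + 13 + 5 = 39 ≤ 40, value 9 + 12 + 13 + 18 + 11 + 19 = 82.
crate G + crate H + crate A + crate B + crate F: weight 3 + 2 + 11 + 5 + 5 = 26 ≤ 40, value 9 + 12 + 13 + 18 + 19 = 71.
Best is crate G, crate H, crate A, crate B, crate E, and crate F with total value 82.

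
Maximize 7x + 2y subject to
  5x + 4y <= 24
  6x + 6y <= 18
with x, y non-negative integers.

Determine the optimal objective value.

(x,y)=(3,0): 5·3+4·0=15≤24, 6·3+6·0=18≤18, objective 21.
(x,y)=(2,1): 5·2+4·1=14≤24, 6·2+6·1=18≤18, objective 16.
(x,y)=(2,0): 5·2+4·0=10≤24, 6·2+6·0=12≤18, objective 14.
Maximum is 21 at (x,y)=(3,0).

21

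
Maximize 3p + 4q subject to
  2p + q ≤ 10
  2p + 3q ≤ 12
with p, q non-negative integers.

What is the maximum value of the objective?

The continuous relaxation peaks at (4.5, 1) with value 17.50; rounding to a feasible lattice point costs some objective.
(p,q)=(3,2): 2·3+1·2=8≤10, 2·3+3·2=12≤12, objective 17.
(p,q)=(4,1): 2·4+1·1=9≤10, 2·4+3·1=11≤12, objective 16.
(p,q)=(5,0): 2·5+1·0=10≤10, 2·5+3·0=10≤12, objective 15.
The best lattice point is (3,2), giving 17.

17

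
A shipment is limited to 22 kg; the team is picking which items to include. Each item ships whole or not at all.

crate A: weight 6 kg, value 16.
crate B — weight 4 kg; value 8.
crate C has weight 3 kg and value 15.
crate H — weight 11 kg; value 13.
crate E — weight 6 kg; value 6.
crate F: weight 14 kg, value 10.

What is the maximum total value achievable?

45

This is an integer program with binary decision variables.
Allowing fractional choices, the relaxed optimum would be about 49.6, but items are indivisible.
crate A + crate B + crate C + crate E: weight 6 + 4 + 3 + 6 = 19 ≤ 22, value 16 + 8 + 15 + 6 = 45.
crate A + crate B + crate C: weight 6 + 4 + 3 = 13 ≤ 22, value 16 + 8 + 15 = 39.
crate A + crate C + crate H: weight 6 + 3 + 11 = 20 ≤ 22, value 16 + 15 + 13 = 44.
Best is crate A, crate B, crate C, and crate E with total value 45.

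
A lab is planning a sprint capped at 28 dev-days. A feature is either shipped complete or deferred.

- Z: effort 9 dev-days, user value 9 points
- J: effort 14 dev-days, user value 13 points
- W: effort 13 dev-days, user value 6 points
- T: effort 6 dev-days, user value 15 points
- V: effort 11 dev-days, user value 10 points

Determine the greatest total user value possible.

34

This is a 0-1 knapsack instance.
Allowing fractional choices, the relaxed optimum would be about 36.1, but features are indivisible.
Z + T + V: effort 9 + 6 + 11 = 26 ≤ 28, user value 9 + 15 + 10 = 34.
Z + W + T: effort 9 + 13 + 6 = 28 ≤ 28, user value 9 + 6 + 15 = 30.
Best is Z, T, and V with total user value 34.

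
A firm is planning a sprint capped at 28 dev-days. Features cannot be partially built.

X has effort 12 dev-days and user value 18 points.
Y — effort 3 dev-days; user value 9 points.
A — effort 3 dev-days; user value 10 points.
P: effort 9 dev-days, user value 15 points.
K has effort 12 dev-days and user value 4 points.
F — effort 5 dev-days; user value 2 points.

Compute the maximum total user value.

This is an integer program with binary decision variables.
Take X, Y, A, and P: effort 12 + 3 + 3 + 9 = 27 ≤ 28, user value 18 + 9 + 10 + 15 = 52.
No other feasible combination does better.

52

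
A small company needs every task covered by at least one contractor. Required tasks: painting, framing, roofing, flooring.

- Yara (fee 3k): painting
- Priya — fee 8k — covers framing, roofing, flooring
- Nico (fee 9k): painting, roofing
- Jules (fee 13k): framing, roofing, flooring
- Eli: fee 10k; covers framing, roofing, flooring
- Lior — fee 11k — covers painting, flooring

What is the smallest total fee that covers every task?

11

Choose Yara and Priya: together they cover painting, framing, roofing, flooring — every task.
Total fee: 3 + 8 = 11.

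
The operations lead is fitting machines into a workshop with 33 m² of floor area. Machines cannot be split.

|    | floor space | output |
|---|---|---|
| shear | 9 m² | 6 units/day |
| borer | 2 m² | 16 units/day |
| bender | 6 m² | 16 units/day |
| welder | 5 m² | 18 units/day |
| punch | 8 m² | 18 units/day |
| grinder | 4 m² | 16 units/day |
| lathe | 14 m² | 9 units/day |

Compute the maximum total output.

Allowing fractional choices, the relaxed optimum would be about 89.3, but machines are indivisible.
borer + bender + welder + grinder + lathe: floor space 2 + 6 + 5 + 4 + 14 = 31 ≤ 33, output 16 + 16 + 18 + 16 + 9 = 75.
borer + welder + punch + grinder + lathe: floor space 2 + 5 + 8 + 4 + 14 = 33 ≤ 33, output 16 + 18 + 18 + 16 + 9 = 77.
borer + bender + welder + punch + grinder: floor space 2 + 6 + 5 + 8 + 4 = 25 ≤ 33, output 16 + 16 + 18 + 18 + 16 = 84.
Best is borer, bender, welder, punch, and grinder with total output 84.

84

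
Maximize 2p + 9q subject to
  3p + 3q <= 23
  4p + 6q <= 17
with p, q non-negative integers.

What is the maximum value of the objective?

(p,q)=(1,2): 3·1+3·2=9≤23, 4·1+6·2=16≤17, objective 20.
(p,q)=(0,2): 3·0+3·2=6≤23, 4·0+6·2=12≤17, objective 18.
No feasible integer point exceeds 20.

20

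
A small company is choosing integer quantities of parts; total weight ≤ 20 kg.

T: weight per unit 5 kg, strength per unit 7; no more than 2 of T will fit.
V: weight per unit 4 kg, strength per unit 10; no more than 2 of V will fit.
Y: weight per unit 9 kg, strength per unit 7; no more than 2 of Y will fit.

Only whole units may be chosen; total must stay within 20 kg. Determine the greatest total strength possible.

34

V has the best ratio (10/4); taking only V gives at most 2×10 = 20 (stopped by the supply cap of 2).
Mixing does better — 2×T and 2×V: weight 18 ≤ 20, strength 2·7 + 2·10 = 34.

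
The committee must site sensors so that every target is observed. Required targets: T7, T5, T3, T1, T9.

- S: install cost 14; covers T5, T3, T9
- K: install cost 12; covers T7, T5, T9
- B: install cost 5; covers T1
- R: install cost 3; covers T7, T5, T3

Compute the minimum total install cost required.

Choose K, B, and R: together they cover T7, T5, T3, T1, T9 — every target.
Total install cost: 12 + 5 + 3 = 20.
No cover costs less than 20.

20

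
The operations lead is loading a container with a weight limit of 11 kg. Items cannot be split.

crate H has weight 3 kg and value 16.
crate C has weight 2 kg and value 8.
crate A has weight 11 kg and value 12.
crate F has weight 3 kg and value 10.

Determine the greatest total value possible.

34

crate H + crate F: weight 3 + 3 = 6 ≤ 11, value 16 + 10 = 26.
crate H + crate C: weight 3 + 2 = 5 ≤ 11, value 16 + 8 = 24.
crate H + crate C + crate F: weight 3 + 2 + 3 = 8 ≤ 11, value 16 + 8 + 10 = 34.
Best is crate H, crate C, and crate F with total value 34.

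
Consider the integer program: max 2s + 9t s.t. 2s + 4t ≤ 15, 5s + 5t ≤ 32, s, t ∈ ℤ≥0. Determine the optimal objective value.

(s,t)=(1,3): 2·1+4·3=14≤15, 5·1+5·3=20≤32, objective 29.
(s,t)=(0,3): 2·0+4·3=12≤15, 5·0+5·3=15≤32, objective 27.
The best lattice point is (1,3), giving 29.

29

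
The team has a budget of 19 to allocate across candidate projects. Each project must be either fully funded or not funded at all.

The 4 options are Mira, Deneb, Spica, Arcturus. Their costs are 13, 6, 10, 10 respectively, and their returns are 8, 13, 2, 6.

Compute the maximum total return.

21

This is a 0-1 knapsack instance.
Mira + Deneb: cost 13 + 6 = 19 ≤ 19, return 8 + 13 = 21.
Deneb + Spica: cost 6 + 10 = 16 ≤ 19, return 13 + 2 = 15.
Deneb + Arcturus: cost 6 + 10 = 16 ≤ 19, return 13 + 6 = 19.
Best is Mira and Deneb with total return 21.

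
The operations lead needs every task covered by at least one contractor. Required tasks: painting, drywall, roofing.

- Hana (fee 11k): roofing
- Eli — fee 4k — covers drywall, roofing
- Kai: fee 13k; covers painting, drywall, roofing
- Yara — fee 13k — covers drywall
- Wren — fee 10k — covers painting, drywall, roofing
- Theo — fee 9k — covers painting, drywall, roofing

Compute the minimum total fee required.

9

The greedy cost-per-new-task heuristic would pick Eli and Theo for 13, but a cheaper cover exists.
Theo alone covers painting, drywall, roofing — every task.
Total fee: 9.
No cover costs less than 9.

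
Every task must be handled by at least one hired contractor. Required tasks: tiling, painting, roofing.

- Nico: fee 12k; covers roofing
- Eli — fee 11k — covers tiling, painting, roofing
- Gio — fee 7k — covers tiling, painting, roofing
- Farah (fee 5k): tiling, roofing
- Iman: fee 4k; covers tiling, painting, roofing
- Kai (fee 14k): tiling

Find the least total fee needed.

4

This is a weighted set-cover instance.
Iman alone covers tiling, painting, roofing — every task.
Total fee: 4.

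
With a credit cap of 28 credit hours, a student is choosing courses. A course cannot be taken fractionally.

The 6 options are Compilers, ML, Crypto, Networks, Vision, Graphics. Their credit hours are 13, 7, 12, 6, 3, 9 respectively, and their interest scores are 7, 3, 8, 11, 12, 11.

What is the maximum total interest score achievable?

Take ML, Networks, Vision, and Graphics: credit hours 7 + 6 + 3 + 9 = 25 ≤ 28, interest score 3 + 11 + 12 + 11 = 37.
No other feasible combination does better.

37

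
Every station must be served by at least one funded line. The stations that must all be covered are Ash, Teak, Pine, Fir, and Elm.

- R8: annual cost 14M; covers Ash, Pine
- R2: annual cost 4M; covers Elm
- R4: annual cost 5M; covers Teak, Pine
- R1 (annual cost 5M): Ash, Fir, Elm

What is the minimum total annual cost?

10

Choose R4 and R1: together they cover Ash, Teak, Pine, Fir, Elm — every station.
Total annual cost: 5 + 5 = 10.
No cover costs less than 10.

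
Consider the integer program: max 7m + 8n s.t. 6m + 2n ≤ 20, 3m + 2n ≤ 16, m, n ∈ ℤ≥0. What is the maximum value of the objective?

(m,n)=(0,8): 6·0+2·8=16≤20, 3·0+2·8=16≤16, objective 64.
(m,n)=(0,7): 6·0+2·7=14≤20, 3·0+2·7=14≤16, objective 56.
The best lattice point is (0,8), giving 64.

64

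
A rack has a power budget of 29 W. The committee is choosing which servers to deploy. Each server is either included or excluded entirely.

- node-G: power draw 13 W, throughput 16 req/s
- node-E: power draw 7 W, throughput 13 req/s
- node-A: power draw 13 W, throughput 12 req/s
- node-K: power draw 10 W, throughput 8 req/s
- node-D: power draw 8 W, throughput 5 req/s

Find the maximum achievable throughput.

34

This is a 0-1 knapsack instance.
node-G + node-E: power draw 13 + 7 = 20 ≤ 29, throughput 16 + 13 = 29.
node-G + node-E + node-D: power draw 13 + 7 + 8 = 28 ≤ 29, throughput 16 + 13 + 5 = 34.
node-E + node-A + node-D: power draw 7 + 13 + 8 = 28 ≤ 29, throughput 13 + 12 + 5 = 30.
Best is node-G, node-E, and node-D with total throughput 34.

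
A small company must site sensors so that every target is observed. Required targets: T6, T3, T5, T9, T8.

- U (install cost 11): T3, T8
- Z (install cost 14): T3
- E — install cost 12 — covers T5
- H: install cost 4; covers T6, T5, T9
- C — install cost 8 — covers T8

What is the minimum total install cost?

15

Choose U and H: together they cover T6, T3, T5, T9, T8 — every target.
Total install cost: 11 + 4 = 15.
No cover costs less than 15.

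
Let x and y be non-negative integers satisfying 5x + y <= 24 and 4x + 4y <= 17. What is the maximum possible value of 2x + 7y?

Relaxing integrality, the LP optimum is 29.75 at (x,y) = (0, 4.25), which is not an integer point.
(x,y)=(0,4): 5·0+1·4=4≤24, 4·0+4·4=16≤17, objective 28.
(x,y)=(1,3): 5·1+1·3=8≤24, 4·1+4·3=16≤17, objective 23.
The best lattice point is (0,4), giving 28.

28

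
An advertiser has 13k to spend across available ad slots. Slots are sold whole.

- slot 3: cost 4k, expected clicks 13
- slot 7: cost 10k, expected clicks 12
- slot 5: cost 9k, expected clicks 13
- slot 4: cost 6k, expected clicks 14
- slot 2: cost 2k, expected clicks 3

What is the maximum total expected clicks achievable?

Allowing fractional choices, the relaxed optimum would be about 31.4, but ad slots are indivisible.
slot 3 + slot 4: cost 4 + 6 = 10 ≤ 13, expected clicks 13 + 14 = 27.
slot 3 + slot 4 + slot 2: cost 4 + 6 + 2 = 12 ≤ 13, expected clicks 13 + 14 + 3 = 30.
slot 3 + slot 5: cost 4 + 9 = 13 ≤ 13, expected clicks 13 + 13 = 26.
Best is slot 3, slot 4, and slot 2 with total expected clicks 30.

30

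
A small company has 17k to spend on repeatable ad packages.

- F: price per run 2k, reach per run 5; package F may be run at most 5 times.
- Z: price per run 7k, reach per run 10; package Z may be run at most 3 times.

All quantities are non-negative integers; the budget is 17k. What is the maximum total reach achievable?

This is a bounded integer knapsack.
5×F and 1×Z: price 17 ≤ 17, reach 5·5 + 1·10 = 35.
4×F and 1×Z: price 15 ≤ 17, reach 4·5 + 1·10 = 30.
Best is 35.

35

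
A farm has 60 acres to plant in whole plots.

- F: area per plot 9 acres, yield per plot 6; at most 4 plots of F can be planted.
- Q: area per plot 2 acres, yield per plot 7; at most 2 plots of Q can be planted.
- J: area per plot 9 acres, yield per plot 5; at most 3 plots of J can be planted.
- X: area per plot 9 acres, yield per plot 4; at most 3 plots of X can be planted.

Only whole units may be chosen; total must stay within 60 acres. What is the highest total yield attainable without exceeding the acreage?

48

This is a bounded integer knapsack.
3×F, 2×Q, and 3×J: area 58 ≤ 60, yield 3·6 + 2·7 + 3·5 = 47.
4×F, 2×Q, and 2×J: area 58 ≤ 60, yield 4·6 + 2·7 + 2·5 = 48.
Best is 48.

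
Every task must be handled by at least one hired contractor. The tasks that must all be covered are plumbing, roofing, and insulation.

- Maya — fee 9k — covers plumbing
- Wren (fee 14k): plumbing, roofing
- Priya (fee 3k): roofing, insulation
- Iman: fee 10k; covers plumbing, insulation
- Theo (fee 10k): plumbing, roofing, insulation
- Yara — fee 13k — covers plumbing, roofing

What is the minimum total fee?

The greedy cost-per-new-task heuristic would pick Priya and Maya for 12, but a cheaper cover exists.
Theo alone covers plumbing, roofing, insulation — every task.
Total fee: 10.
No cover costs less than 10.

10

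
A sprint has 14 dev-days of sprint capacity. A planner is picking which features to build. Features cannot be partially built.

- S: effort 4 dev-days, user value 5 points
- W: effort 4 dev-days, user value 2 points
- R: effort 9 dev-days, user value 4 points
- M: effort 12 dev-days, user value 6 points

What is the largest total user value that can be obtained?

9

S + R: effort 4 + 9 = 13 ≤ 14, user value 5 + 4 = 9.
M: effort 12 ≤ 14, user value 6.
S + W: effort 4 + 4 = 8 ≤ 14, user value 5 + 2 = 7.
Best is S and R with total user value 9.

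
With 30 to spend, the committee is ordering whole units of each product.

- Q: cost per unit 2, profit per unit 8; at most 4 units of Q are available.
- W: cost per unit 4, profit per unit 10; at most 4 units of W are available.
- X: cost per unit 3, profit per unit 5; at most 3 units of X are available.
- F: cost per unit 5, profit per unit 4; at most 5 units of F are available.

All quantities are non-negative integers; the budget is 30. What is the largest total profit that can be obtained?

Q has the best ratio (8/2); taking only Q gives at most 4×8 = 32 (stopped by the supply cap of 4).
Mixing does better — 4×Q, 4×W, and 2×X: cost 30 ≤ 30, profit 4·8 + 4·10 + 2·5 = 82.

82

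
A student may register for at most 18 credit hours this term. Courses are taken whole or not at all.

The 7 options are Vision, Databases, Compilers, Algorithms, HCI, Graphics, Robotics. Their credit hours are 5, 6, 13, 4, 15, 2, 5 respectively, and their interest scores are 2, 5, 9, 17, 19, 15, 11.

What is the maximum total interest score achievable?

Allowing fractional choices, the relaxed optimum would be about 51.9, but courses are indivisible.
Vision + Algorithms + Graphics + Robotics: credit hours 5 + 4 + 2 + 5 = 16 ≤ 18, interest score 2 + 17 + 15 + 11 = 45.
Databases + Algorithms + Graphics + Robotics: credit hours 6 + 4 + 2 + 5 = 17 ≤ 18, interest score 5 + 17 + 15 + 11 = 48.
Best is Databases, Algorithms, Graphics, and Robotics with total interest score 48.

48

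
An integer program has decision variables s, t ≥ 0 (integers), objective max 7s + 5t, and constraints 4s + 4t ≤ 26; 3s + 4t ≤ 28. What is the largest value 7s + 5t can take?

The continuous relaxation peaks at (6.5, 0) with value 45.50; rounding to a feasible lattice point costs some objective.
(s,t)=(6,0): 4·6+4·0=24≤26, 3·6+4·0=18≤28, objective 42.
(s,t)=(5,1): 4·5+4·1=24≤26, 3·5+4·1=19≤28, objective 40.
Maximum is 42 at (s,t)=(6,0).

42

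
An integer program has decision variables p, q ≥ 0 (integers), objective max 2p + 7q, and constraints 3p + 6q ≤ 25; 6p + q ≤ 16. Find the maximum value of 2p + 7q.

28

Relaxing integrality, the LP optimum is 29.17 at (p,q) = (0, 4.17), which is not an integer point.
(p,q)=(0,4): 3·0+6·4=24≤25, 6·0+1·4=4≤16, objective 28.
(p,q)=(1,3): 3·1+6·3=21≤25, 6·1+1·3=9≤16, objective 23.
(p,q)=(0,3): 3·0+6·3=18≤25, 6·0+1·3=3≤16, objective 21.
No feasible integer point exceeds 28.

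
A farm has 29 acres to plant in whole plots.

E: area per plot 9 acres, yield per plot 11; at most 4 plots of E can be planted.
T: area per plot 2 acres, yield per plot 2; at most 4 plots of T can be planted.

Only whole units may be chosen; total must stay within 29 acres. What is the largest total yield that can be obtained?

This is a bounded integer knapsack.
Take 3×E and 1×T: area 29 ≤ 29, yield 3·11 + 1·2 = 35.
No other integer combination yields more.

35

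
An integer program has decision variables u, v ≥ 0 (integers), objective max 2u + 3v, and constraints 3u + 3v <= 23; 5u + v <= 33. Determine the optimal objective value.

21

Relaxing integrality, the LP optimum is 23.00 at (u,v) = (0, 7.67), which is not an integer point.
(u,v)=(0,7): 3·0+3·7=21≤23, 5·0+1·7=7≤33, objective 21.
(u,v)=(1,6): 3·1+3·6=21≤23, 5·1+1·6=11≤33, objective 20.
(u,v)=(0,6): 3·0+3·6=18≤23, 5·0+1·6=6≤33, objective 18.
Maximum is 21 at (u,v)=(0,7).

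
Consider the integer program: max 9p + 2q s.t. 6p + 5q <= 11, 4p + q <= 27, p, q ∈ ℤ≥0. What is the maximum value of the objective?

11

The continuous relaxation peaks at (1.83, 0) with value 16.50; rounding to a feasible lattice point costs some objective.
(p,q)=(1,1): 6·1+5·1=11≤11, 4·1+1·1=5≤27, objective 11.
(p,q)=(1,0): 6·1+5·0=6≤11, 4·1+1·0=4≤27, objective 9.
(p,q)=(0,2): 6·0+5·2=10≤11, 4·0+1·2=2≤27, objective 4.
(p,q)=(0,1): 6·0+5·1=5≤11, 4·0+1·1=1≤27, objective 2.
The best lattice point is (1,1), giving 11.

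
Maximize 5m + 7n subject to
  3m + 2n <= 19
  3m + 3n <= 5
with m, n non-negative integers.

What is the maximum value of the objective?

(m,n)=(0,1): 3·0+2·1=2≤19, 3·0+3·1=3≤5, objective 7.
(m,n)=(1,0): 3·1+2·0=3≤19, 3·1+3·0=3≤5, objective 5.
No feasible integer point exceeds 7.

7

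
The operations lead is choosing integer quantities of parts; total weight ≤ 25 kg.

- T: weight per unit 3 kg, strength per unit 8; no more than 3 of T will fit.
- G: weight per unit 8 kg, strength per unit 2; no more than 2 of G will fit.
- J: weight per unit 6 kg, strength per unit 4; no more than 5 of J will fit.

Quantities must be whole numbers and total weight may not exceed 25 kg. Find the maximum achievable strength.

T has the best ratio (8/3); taking only T gives at most 3×8 = 24 (stopped by the supply cap of 3).
Mixing does better — 3×T and 2×J: weight 21 ≤ 25, strength 3·8 + 2·4 = 32.

32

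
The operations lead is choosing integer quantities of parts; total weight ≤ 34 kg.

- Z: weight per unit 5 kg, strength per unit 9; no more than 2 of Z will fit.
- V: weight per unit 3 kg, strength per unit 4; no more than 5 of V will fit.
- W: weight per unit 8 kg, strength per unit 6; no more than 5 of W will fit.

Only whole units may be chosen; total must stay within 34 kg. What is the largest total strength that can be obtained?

44

2×Z, 4×V, and 1×W: weight 30 ≤ 34, strength 2·9 + 4·4 + 1·6 = 40.
2×Z, 5×V, and 1×W: weight 33 ≤ 34, strength 2·9 + 5·4 + 1·6 = 44.
Best is 44.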